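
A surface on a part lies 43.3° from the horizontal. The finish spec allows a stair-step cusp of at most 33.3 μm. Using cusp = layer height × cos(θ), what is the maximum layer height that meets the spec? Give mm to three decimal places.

t = h_c / cos θ = 0.0333 / 0.7278 = 0.046 mm.

0.046 mm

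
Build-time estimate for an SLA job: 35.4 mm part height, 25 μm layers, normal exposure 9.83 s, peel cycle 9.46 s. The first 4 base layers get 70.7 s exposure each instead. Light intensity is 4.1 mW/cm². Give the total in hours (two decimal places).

7.66 hours

Layers = ⌈35.4/0.025⌉ = 1416.
Burn-in layers: 4 × (70.7 + 9.46) → 320.64 s.
Remaining layers = 1412 × (9.83 + 9.46), so 27237.48 s.
Sum: 320.64 + 27237.48 = 27558.12 s → 7.66 hours.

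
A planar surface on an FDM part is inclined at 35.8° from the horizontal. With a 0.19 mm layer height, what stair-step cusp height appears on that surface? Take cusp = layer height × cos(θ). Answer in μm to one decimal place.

154.1 μm

cos(35.8°) = 0.8111, so cusp = 0.19 × 0.8111 = 0.154109 mm → 154.1 μm.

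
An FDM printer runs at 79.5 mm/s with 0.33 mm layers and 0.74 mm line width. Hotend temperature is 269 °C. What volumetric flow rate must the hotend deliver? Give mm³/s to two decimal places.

A = 0.33 × 0.74, so 0.2442 mm².
Q = v·A = 79.5 × 0.2442 = 19.41 mm³/s.

19.41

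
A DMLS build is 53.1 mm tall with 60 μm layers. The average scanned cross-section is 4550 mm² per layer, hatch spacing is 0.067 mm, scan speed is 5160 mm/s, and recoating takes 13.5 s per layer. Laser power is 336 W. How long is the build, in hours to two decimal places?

Number of layers: 53.1 / 0.06 → 885 (rounded up).
Per-layer scan distance = 4550 / 0.067, so 67910.4 mm.
Laser time per layer = 67910.4 / 5160 = 13.1609 s.
Time per layer = 13.1609 + 13.5, so 26.6609 s.
Total: 885 × 26.6609 s = 23594.8965 s → 6.55 hours.

6.55 hours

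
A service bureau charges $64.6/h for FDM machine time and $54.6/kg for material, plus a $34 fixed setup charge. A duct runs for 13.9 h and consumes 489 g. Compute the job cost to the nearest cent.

Time charge = 64.6 × 13.9, so $897.94.
Material charge: 54.6 × 489/1000 → $26.6994.
Adding setup: 897.94 + 26.6994 + 34 → 958.6394 ≈ $958.64.

$958.64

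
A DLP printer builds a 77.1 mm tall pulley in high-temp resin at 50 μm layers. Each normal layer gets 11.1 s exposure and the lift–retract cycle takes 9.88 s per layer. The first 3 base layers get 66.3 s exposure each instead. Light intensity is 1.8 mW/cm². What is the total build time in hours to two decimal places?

Layers = ⌈77.1/0.05⌉ = 1542.
Burn-in layers: 3 × (66.3 + 9.88) → 228.54 s.
Normal layers: 1539 × (11.1 + 9.88) → 32288.22 s.
Sum: 228.54 + 32288.22 = 32516.76 s → 9.03 hours.

9.03 hours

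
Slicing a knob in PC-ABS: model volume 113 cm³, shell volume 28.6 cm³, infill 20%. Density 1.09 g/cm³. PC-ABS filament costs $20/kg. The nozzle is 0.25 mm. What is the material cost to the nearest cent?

Volume inside the shell: 113 − 28.6 → 84.4 cm³.
Infill volume = 0.20 × 84.4, so 16.88 cm³.
Deposited volume = 28.6 + 16.88, so 45.48 cm³.
Mass: 45.48 × 1.09 → 49.5732 g.
At $20/kg: 49.5732/1000 × 20 = $0.99.

$0.99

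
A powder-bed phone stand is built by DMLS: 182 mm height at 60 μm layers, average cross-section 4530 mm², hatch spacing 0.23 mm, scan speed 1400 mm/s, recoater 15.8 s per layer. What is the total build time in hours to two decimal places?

Layer count = ceil(182 / 0.06) = 3034.
Hatch length per layer: 4530 / 0.23 → 19695.7 mm.
Laser time per layer = 19695.7 / 1400, so 14.0684 s.
Time per layer = 14.0684 + 15.8 = 29.8684 s.
Build time = 3034 × 29.8684 = 90620.7256 s = 25.17 hours.

25.17 hours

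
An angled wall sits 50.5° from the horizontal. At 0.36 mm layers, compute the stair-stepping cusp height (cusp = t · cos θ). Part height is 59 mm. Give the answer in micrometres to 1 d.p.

229.0 μm

h_c = t·cos θ = 0.36 × 0.6361 = 0.228996 mm (229.0 μm).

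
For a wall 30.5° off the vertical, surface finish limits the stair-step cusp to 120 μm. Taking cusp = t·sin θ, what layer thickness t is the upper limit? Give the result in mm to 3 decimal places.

t = h_c / sin θ = 0.12 / 0.5075 = 0.236 mm.

0.236 mm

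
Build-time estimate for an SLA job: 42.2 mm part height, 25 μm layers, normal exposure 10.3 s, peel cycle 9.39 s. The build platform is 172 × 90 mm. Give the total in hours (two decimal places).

Number of layers: 42.2 / 0.025 → 1688 (rounded up).
Cycle time = 10.3 + 9.39, so 19.69 s.
Build time: 1688 × 19.69 s = 33236.72 s, i.e. 9.23 hours.

9.23 hours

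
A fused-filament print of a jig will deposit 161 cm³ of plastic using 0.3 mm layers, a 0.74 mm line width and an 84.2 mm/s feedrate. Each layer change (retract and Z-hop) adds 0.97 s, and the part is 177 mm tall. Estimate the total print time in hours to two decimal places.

2.55 hours

Line area: 0.3 × 0.74 → 0.222 mm².
Path length: 161000 mm³ / 0.222 mm² → 725225.2 mm.
Time extruding: 725225.2 / 84.2 → 8613.1 s.
Layers = ⌈177/0.3⌉ = 590.
Z-hop total = 590 × 0.97 = 572.3 s.
Altogether 8613.1 + 572.3 = 9185.4 s, i.e. 2.55 hours.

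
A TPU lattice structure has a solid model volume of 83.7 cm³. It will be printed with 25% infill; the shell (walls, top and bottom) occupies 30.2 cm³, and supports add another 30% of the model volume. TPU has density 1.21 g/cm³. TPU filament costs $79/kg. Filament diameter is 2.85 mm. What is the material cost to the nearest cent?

$6.57

Volume inside the shell = 83.7 − 30.2 = 53.5 cm³.
Deposited infill = 0.25 × 53.5 = 13.375 cm³.
Support = 0.30 × 83.7, so 25.11 cm³.
Total printed volume = 30.2 + 13.375 + 25.11, so 68.685 cm³.
Mass = 68.685 × 1.21, so 83.10885 g.
Cost = 83.10885 g / 1000 × $79/kg = $6.57.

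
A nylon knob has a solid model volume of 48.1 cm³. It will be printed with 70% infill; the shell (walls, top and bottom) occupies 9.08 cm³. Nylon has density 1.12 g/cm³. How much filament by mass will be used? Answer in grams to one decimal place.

40.8 g

Interior volume: 48.1 − 9.08 → 39.02 cm³.
Infill volume = 0.70 × 39.02, so 27.314 cm³.
Total printed volume = 9.08 + 27.314, so 36.394 cm³.
Mass = 36.394 × 1.12, so 40.76128 g.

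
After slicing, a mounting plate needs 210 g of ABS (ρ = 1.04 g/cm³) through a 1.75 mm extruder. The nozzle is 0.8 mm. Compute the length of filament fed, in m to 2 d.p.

Extruded volume: 210/1.04 = 201.9231 cm³ (201923.1 mm³).
Cross-section of 1.75 mm filament: π·(1.75/2)² = 2.4053 mm².
Length = 201923.1 / 2.4053 = 83949.24 mm = 83.95 m.

83.95 m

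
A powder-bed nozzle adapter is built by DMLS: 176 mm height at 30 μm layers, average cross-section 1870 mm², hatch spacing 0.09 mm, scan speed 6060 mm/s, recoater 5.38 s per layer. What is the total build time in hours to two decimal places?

14.36 hours

Layers = ⌈176/0.03⌉ = 5867.
Hatch length per layer: 1870 / 0.09 → 20777.8 mm.
Scan time per layer = 20777.8 / 6060, so 3.4287 s.
Per-layer time = 3.4287 + 5.38 = 8.8087 s.
Build time = 5867 × 8.8087 = 51680.6429 s = 14.36 hours.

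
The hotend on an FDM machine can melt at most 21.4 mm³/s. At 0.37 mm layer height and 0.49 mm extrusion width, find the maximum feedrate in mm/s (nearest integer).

A = 0.37 × 0.49 = 0.1813 mm².
v_max = Q/A = 21.4/0.1813 = 118.04 mm/s → 118 mm/s.

118 mm/s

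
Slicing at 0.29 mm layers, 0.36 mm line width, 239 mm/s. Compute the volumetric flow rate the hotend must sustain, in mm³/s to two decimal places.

Extrusion cross-section: 0.29 × 0.36 → 0.1044 mm².
Q = v·A = 239 × 0.1044 = 24.95 mm³/s.

24.95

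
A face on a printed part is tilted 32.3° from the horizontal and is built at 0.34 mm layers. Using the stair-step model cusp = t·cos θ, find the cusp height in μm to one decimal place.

287.4 μm

cos(32.3°) = 0.8453, so cusp = 0.34 × 0.8453 = 0.287402 mm → 287.4 μm.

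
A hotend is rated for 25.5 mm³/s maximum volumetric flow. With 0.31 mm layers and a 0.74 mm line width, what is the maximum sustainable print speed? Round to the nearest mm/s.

Bead cross-section: 0.31 × 0.74 → 0.2294 mm².
Max speed = 25.5 / 0.2294 = 111.16 ≈ 111 mm/s.

111 mm/s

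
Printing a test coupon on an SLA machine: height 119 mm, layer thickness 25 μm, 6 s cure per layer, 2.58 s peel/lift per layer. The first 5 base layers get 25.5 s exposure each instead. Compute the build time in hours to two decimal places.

Layers = ⌈119/0.025⌉ = 4760.
Burn-in layers = 5 × (25.5 + 2.58), so 140.4 s.
Regular layers: 4755 × (6 + 2.58) → 40797.9 s.
Sum: 140.4 + 40797.9 = 40938.3 s → 11.37 hours.

11.37 hours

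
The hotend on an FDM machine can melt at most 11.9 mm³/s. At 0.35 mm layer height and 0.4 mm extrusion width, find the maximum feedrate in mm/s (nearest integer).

A = 0.35 × 0.4 = 0.14 mm².
Max speed = 11.9 / 0.14 = 85.00 ≈ 85 mm/s.

85 mm/s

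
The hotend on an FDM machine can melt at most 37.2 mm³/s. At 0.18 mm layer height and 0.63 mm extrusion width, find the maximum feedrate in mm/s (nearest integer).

Extrusion cross-section = 0.18 × 0.63, so 0.1134 mm².
Max speed = 37.2 / 0.1134 = 328.04 ≈ 328 mm/s.

328 mm/s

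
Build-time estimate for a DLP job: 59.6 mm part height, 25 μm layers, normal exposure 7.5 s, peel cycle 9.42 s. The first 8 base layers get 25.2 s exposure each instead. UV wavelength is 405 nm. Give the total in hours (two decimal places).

11.24 hours

Layers = ⌈59.6/0.025⌉ = 2384.
Bottom layers = 8 × (25.2 + 9.42) = 276.96 s.
Normal layers = 2376 × (7.5 + 9.42) = 40201.92 s.
Sum: 276.96 + 40201.92 = 40478.88 s → 11.24 hours.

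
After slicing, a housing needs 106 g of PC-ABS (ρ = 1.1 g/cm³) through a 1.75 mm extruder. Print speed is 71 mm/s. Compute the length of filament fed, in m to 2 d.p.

Volume = 106 g / 1.1 g·cm⁻³ = 96.3636 cm³ = 96363.6 mm³.
A = π r² = π × 0.875² = 2.4053 mm².
Length = 96363.6 / 2.4053 = 40063.03 mm = 40.06 m.

40.06 m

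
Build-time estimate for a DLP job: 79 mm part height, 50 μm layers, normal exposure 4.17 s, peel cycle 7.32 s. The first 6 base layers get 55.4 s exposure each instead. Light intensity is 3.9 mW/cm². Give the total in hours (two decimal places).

Layers = ⌈79/0.05⌉ = 1580.
Bottom layers = 6 × (55.4 + 7.32), so 376.32 s.
Normal layers = 1574 × (4.17 + 7.32) = 18085.26 s.
Sum: 376.32 + 18085.26 = 18461.58 s → 5.13 hours.

5.13 hours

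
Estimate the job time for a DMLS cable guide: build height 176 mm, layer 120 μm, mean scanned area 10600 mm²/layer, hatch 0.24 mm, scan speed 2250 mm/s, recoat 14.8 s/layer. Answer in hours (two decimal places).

14.03 hours

Number of layers: 176 / 0.12 → 1467 (rounded up).
Hatch length per layer: 10600 / 0.24 → 44166.7 mm.
Per-layer scan time: 44166.7 / 2250 → 19.6296 s.
Per-layer time: 19.6296 + 14.8 → 34.4296 s.
Total: 1467 × 34.4296 s = 50508.2232 s → 14.03 hours.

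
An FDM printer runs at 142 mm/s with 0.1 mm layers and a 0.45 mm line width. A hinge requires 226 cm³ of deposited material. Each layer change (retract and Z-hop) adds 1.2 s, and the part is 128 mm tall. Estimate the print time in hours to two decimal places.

10.25 hours

Extrusion cross-section: 0.1 × 0.45 → 0.045 mm².
Total extruded path = 226000/0.045 = 5022222.2 mm.
Time extruding: 5022222.2 / 142 → 35367.8 s.
Layer count = ceil(128 / 0.1) = 1280.
Z-hop total = 1280 × 1.2, so 1536 s.
Total = 35367.8 + 1536 = 36903.8 s = 10.25 hours.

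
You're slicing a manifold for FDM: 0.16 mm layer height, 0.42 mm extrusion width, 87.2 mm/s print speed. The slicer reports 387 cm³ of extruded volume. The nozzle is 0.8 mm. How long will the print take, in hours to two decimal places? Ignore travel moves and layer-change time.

Extrusion cross-section: 0.16 × 0.42 → 0.0672 mm².
Path length: 387000 mm³ / 0.0672 mm² → 5758928.6 mm.
Print-move time = 5758928.6 / 87.2, so 66042.8 s.
Converting: 66042.8 s = 18.35 hours.

18.35 hours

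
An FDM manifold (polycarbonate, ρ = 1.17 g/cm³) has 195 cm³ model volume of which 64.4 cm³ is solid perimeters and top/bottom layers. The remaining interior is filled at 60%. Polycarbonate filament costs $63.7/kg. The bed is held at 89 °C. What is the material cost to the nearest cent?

$10.64

Infill region: 195 − 64.4 → 130.6 cm³.
Infill volume = 0.60 × 130.6, so 78.36 cm³.
Total extruded = 64.4 + 78.36, so 142.76 cm³.
Mass: 142.76 × 1.17 → 167.0292 g.
At $63.7/kg: 167.0292/1000 × 63.7 = $10.64.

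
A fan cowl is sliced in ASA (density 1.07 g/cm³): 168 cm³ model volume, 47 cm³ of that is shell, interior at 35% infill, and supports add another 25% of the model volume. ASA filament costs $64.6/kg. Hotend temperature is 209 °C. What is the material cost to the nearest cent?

$9.08

Volume inside the shell = 168 − 47, so 121 cm³.
Infill deposited = 0.35 × 121 = 42.35 cm³.
Support = 0.25 × 168, so 42 cm³.
Total extruded: 47 + 42.35 + 42 → 131.35 cm³.
Mass: 131.35 × 1.07 → 140.5445 g.
Cost = 140.5445 g / 1000 × $64.6/kg = $9.08.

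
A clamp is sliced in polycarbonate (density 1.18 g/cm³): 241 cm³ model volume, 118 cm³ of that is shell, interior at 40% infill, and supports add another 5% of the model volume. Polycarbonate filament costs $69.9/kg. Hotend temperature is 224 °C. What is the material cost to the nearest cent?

Volume inside the shell: 241 − 118 → 123 cm³.
Deposited infill: 0.40 × 123 → 49.2 cm³.
Support: 0.05 × 241 → 12.05 cm³.
Total printed volume = 118 + 49.2 + 12.05 = 179.25 cm³.
Mass: 179.25 × 1.18 → 211.515 g.
At $69.9/kg: 211.515/1000 × 69.9 = $14.78.

$14.78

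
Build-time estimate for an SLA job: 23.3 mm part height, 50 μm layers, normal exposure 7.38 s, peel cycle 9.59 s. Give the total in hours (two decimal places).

Number of layers: 23.3 / 0.05 → 466 (rounded up).
Per-layer time = 7.38 + 9.59 = 16.97 s.
Build time: 466 × 16.97 s = 7908.02 s, i.e. 2.20 hours.

2.20 hours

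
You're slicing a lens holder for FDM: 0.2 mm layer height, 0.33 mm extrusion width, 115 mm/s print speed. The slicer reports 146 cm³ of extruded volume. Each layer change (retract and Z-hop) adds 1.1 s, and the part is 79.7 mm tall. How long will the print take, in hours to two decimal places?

5.47 hours

Line area: 0.2 × 0.33 → 0.066 mm².
Total extruded path = 146000/0.066 = 2212121.2 mm.
Time extruding = 2212121.2 / 115, so 19235.8 s.
Layers = ⌈79.7/0.2⌉ = 399.
Non-print overhead: 399 × 1.1 → 438.9 s.
Altogether 19235.8 + 438.9 = 19674.7 s, i.e. 5.47 hours.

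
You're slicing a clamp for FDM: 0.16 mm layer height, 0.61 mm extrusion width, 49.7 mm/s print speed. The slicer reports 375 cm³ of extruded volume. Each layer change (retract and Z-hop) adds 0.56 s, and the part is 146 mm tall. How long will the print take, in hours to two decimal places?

Extrusion cross-section: 0.16 × 0.61 → 0.0976 mm².
Total extruded path = 375000/0.0976 = 3842213.1 mm.
Extrusion time = 3842213.1 / 49.7 = 77308.1 s.
Layer count = ceil(146 / 0.16) = 913.
Non-print overhead = 913 × 0.56 = 511.28 s.
Altogether 77308.1 + 511.28 = 77819.38 s, i.e. 21.62 hours.

21.62 hours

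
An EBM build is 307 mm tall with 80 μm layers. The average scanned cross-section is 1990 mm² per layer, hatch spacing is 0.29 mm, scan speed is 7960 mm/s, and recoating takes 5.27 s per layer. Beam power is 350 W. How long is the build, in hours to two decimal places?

6.54 hours

Layer count = ceil(307 / 0.08) = 3838.
Per-layer scan distance = 1990 / 0.29 = 6862.1 mm.
Beam time per layer = 6862.1 / 7960, so 0.8621 s.
Layer cycle = 0.8621 + 5.27 = 6.1321 s.
Total: 3838 × 6.1321 s = 23534.9998 s → 6.54 hours.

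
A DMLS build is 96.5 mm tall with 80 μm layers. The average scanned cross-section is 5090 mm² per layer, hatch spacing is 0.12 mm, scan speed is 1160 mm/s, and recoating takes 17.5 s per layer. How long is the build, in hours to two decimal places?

Layer count = ceil(96.5 / 0.08) = 1207.
Hatch length per layer: 5090 / 0.12 → 42416.7 mm.
Per-layer scan time = 42416.7 / 1160, so 36.5661 s.
Time per layer = 36.5661 + 17.5, so 54.0661 s.
Total: 1207 × 54.0661 s = 65257.7827 s → 18.13 hours.

18.13 hours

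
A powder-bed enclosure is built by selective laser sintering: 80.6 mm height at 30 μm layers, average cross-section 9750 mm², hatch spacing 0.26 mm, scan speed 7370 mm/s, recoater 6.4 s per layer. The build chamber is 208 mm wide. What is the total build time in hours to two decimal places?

Layer count = ceil(80.6 / 0.03) = 2687.
Per-layer scan distance = 9750 / 0.26 = 37500 mm.
Scan time per layer = 37500 / 7370, so 5.0882 s.
Layer cycle: 5.0882 + 6.4 → 11.4882 s.
Total: 2687 × 11.4882 s = 30868.7934 s → 8.57 hours.

8.57 hours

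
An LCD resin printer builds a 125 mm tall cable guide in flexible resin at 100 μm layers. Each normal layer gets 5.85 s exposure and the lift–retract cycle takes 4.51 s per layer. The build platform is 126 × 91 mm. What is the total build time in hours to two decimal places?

Layers = ⌈125/0.1⌉ = 1250.
Per-layer time = 5.85 + 4.51, so 10.36 s.
Total = 1250 × 10.36 = 12950 s = 3.60 hours.

3.60 hours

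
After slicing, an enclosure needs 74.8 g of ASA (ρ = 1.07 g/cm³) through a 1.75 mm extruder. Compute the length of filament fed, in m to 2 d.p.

Volume = 74.8 g / 1.07 g·cm⁻³ = 69.9065 cm³ = 69906.5 mm³.
Cross-section of 1.75 mm filament: π·(1.75/2)² = 2.4053 mm².
Length = 69906.5 / 2.4053 = 29063.53 mm = 29.06 m.

29.06 m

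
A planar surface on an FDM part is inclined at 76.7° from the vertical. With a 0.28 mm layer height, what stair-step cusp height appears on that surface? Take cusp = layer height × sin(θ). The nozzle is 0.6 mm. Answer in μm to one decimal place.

272.5 μm

Cusp = layer height × sin(76.7°) = 0.28 × 0.9732 = 0.272496 mm = 272.5 μm.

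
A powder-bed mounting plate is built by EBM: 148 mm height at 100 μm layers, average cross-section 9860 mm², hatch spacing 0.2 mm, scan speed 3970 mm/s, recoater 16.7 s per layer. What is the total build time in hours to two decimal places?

11.97 hours

Layer count = ceil(148 / 0.1) = 1480.
Hatch length per layer = 9860 / 0.2, so 49300 mm.
Per-layer scan time = 49300 / 3970 = 12.4181 s.
Time per layer = 12.4181 + 16.7 = 29.1181 s.
Total: 1480 × 29.1181 s = 43094.788 s → 11.97 hours.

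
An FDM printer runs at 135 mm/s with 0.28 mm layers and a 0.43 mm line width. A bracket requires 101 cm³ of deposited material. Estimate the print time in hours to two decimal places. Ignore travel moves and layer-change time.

Line area = 0.28 × 0.43, so 0.1204 mm².
Toolpath length = 101 cm³ / 0.1204 mm² = 101000 / 0.1204 = 838870.4 mm.
Time extruding: 838870.4 / 135 → 6213.9 s.
6213.9 s = 1.73 hours.

1.73 hours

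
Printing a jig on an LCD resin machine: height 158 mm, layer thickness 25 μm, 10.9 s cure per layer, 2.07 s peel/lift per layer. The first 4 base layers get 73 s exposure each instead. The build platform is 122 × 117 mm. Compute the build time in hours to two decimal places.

Layer count = ceil(158 / 0.025) = 6320.
Base layers = 4 × (73 + 2.07), so 300.28 s.
Remaining layers = 6316 × (10.9 + 2.07) = 81918.52 s.
Sum: 300.28 + 81918.52 = 82218.8 s → 22.84 hours.

22.84 hours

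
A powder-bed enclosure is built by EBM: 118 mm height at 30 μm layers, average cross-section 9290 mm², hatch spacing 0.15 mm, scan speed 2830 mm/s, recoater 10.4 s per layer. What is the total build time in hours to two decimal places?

35.28 hours

Layers = ⌈118/0.03⌉ = 3934.
Per-layer scan distance: 9290 / 0.15 → 61933.3 mm.
Scan time per layer: 61933.3 / 2830 → 21.8846 s.
Layer cycle = 21.8846 + 10.4, so 32.2846 s.
3934 layers × 32.2846 s/layer = 127007.6164 s, i.e. 35.28 hours.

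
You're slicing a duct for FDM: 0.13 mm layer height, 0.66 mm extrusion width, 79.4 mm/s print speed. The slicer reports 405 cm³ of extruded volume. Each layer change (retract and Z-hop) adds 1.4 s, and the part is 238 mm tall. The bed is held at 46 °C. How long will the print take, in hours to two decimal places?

17.23 hours

Extrusion cross-section = 0.13 × 0.66, so 0.0858 mm².
Total extruded path = 405000/0.0858 = 4720279.7 mm.
Extrusion time = 4720279.7 / 79.4, so 59449.4 s.
Number of layers: 238 / 0.13 → 1831 (rounded up).
Layer-change overhead = 1831 × 1.4 = 2563.4 s.
Total = 59449.4 + 2563.4 = 62012.8 s = 17.23 hours.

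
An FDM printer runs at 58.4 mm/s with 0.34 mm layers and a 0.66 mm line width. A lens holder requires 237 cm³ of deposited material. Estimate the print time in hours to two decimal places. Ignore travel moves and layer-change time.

Bead cross-section = 0.34 × 0.66 = 0.2244 mm².
Path length: 237000 mm³ / 0.2244 mm² → 1056149.7 mm.
Time extruding = 1056149.7 / 58.4, so 18084.8 s.
That's 18084.8 s → 5.02 hours.

5.02 hours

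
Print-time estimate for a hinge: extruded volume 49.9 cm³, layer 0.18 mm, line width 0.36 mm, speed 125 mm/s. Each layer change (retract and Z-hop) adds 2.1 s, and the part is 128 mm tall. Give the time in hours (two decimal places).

2.13 hours

Extrusion cross-section = 0.18 × 0.36 = 0.0648 mm².
Path length: 49900 mm³ / 0.0648 mm² → 770061.7 mm.
Extrusion time = 770061.7 / 125 = 6160.5 s.
Number of layers: 128 / 0.18 → 712 (rounded up).
Z-hop total: 712 × 2.1 → 1495.2 s.
Altogether 6160.5 + 1495.2 = 7655.7 s, i.e. 2.13 hours.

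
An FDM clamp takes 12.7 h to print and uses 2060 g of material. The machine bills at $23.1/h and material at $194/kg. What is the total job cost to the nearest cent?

Machine cost: 23.1 × 12.7 → $293.37.
Feedstock cost = 194 × 2060/1000 = $399.64.
Job cost: 293.37 + 399.64 = $693.01.

$693.01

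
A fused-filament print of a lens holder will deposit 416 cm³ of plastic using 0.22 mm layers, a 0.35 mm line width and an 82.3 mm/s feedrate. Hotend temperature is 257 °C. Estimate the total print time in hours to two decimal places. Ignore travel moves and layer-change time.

18.23 hours

Extrusion cross-section = 0.22 × 0.35, so 0.077 mm².
Path length: 416000 mm³ / 0.077 mm² → 5402597.4 mm.
Print-move time: 5402597.4 / 82.3 → 65645.2 s.
Converting: 65645.2 s = 18.23 hours.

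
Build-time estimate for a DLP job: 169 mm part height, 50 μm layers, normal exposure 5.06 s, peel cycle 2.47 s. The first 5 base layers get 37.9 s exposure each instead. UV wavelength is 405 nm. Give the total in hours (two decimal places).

Layers = ⌈169/0.05⌉ = 3380.
Bottom layers = 5 × (37.9 + 2.47) = 201.85 s.
Regular layers = 3375 × (5.06 + 2.47), so 25413.75 s.
Total = 201.85 + 25413.75 = 25615.6 s = 7.12 hours.

7.12 hours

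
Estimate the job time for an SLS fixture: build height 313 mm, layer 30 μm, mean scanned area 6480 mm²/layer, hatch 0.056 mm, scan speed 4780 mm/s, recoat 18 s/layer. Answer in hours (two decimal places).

122.33 hours

Layer count = ceil(313 / 0.03) = 10434.
Scan path per layer: 6480 / 0.056 → 115714.3 mm.
Laser time per layer = 115714.3 / 4780, so 24.208 s.
Time per layer = 24.208 + 18 = 42.208 s.
10434 layers × 42.208 s/layer = 440398.272 s, i.e. 122.33 hours.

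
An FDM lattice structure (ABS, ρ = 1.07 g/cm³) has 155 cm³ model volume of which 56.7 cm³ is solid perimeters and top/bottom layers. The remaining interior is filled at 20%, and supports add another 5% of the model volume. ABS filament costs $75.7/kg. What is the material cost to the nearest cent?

Interior volume = 155 − 56.7, so 98.3 cm³.
Deposited infill = 0.20 × 98.3 = 19.66 cm³.
Support = 0.05 × 155 = 7.75 cm³.
Total printed volume: 56.7 + 19.66 + 7.75 → 84.11 cm³.
Mass = 84.11 × 1.07 = 89.9977 g.
Cost = 89.9977 g / 1000 × $75.7/kg = $6.81.

$6.81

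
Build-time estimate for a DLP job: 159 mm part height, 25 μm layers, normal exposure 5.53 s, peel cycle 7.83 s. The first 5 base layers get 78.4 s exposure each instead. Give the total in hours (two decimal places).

Layer count = ceil(159 / 0.025) = 6360.
Burn-in layers: 5 × (78.4 + 7.83) → 431.15 s.
Regular layers: 6355 × (5.53 + 7.83) → 84902.8 s.
Sum: 431.15 + 84902.8 = 85333.95 s → 23.70 hours.

23.70 hours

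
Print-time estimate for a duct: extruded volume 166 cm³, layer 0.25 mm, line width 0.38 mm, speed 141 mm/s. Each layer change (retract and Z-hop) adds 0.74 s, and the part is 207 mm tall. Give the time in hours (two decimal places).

3.61 hours

Extrusion cross-section = 0.25 × 0.38 = 0.095 mm².
Path length: 166000 mm³ / 0.095 mm² → 1747368.4 mm.
Extrusion time = 1747368.4 / 141 = 12392.7 s.
Layers = ⌈207/0.25⌉ = 828.
Layer-change overhead = 828 × 0.74, so 612.72 s.
Altogether 12392.7 + 612.72 = 13005.42 s, i.e. 3.61 hours.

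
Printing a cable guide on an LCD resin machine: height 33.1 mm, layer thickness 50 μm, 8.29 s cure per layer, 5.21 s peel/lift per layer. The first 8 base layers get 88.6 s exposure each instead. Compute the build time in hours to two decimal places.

Layers = ⌈33.1/0.05⌉ = 662.
Burn-in layers = 8 × (88.6 + 5.21), so 750.48 s.
Regular layers: 654 × (8.29 + 5.21) → 8829 s.
Total = 750.48 + 8829 = 9579.48 s = 2.66 hours.

2.66 hours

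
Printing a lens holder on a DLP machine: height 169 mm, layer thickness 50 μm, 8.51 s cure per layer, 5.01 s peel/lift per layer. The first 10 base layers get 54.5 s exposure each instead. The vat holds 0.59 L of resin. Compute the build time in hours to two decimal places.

Number of layers: 169 / 0.05 → 3380 (rounded up).
Base layers = 10 × (54.5 + 5.01) = 595.1 s.
Regular layers = 3370 × (8.51 + 5.01) = 45562.4 s.
Total = 595.1 + 45562.4 = 46157.5 s = 12.82 hours.

12.82 hours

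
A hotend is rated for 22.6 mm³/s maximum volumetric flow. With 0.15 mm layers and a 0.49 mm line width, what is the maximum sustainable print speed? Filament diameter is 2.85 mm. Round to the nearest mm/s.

Extrusion cross-section = 0.15 × 0.49, so 0.0735 mm².
Max speed = 22.6 / 0.0735 = 307.48 ≈ 307 mm/s.

307 mm/s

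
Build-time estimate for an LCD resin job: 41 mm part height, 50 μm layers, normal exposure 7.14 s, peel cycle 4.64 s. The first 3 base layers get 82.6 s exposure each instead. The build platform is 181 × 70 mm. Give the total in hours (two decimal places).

Layer count = ceil(41 / 0.05) = 820.
Bottom layers = 3 × (82.6 + 4.64), so 261.72 s.
Normal layers: 817 × (7.14 + 4.64) → 9624.26 s.
Sum: 261.72 + 9624.26 = 9885.98 s → 2.75 hours.

2.75 hours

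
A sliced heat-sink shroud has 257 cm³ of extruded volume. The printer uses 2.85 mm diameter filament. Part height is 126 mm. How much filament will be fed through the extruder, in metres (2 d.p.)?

40.29 m

A = π r² = π × 1.425² = 6.3794 mm².
L = 257000 mm³ / 6.3794 mm² = 40285.92 mm, i.e. 40.29 m.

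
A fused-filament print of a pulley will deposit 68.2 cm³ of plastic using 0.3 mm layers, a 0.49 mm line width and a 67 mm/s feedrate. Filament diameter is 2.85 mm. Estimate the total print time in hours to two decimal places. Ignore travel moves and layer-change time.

1.92 hours

Extrusion cross-section = 0.3 × 0.49, so 0.147 mm².
Path length: 68200 mm³ / 0.147 mm² → 463945.6 mm.
Print-move time: 463945.6 / 67 → 6924.6 s.
That's 6924.6 s → 1.92 hours.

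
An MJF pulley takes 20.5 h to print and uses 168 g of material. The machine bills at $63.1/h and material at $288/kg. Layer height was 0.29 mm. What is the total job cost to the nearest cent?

Machine cost = 63.1 × 20.5, so $1293.55.
Material cost = 288 × 168/1000, so $48.384.
Total = 1293.55 + 48.384 = 1341.934 ≈ $1341.93.

$1341.93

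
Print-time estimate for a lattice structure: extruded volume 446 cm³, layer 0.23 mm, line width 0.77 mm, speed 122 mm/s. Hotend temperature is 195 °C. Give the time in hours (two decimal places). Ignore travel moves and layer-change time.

5.73 hours

Extrusion cross-section = 0.23 × 0.77, so 0.1771 mm².
Path length: 446000 mm³ / 0.1771 mm² → 2518351.2 mm.
Print-move time = 2518351.2 / 122 = 20642.2 s.
In the requested units: 20642.2 s = 5.73 hours.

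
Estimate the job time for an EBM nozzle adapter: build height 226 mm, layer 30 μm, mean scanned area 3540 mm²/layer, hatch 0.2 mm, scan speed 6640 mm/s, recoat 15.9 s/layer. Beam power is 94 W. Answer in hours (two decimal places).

Layers = ⌈226/0.03⌉ = 7534.
Hatch length per layer: 3540 / 0.2 → 17700 mm.
Per-layer scan time = 17700 / 6640, so 2.6657 s.
Per-layer time = 2.6657 + 15.9, so 18.5657 s.
Build time = 7534 × 18.5657 = 139873.9838 s = 38.85 hours.

38.85 hours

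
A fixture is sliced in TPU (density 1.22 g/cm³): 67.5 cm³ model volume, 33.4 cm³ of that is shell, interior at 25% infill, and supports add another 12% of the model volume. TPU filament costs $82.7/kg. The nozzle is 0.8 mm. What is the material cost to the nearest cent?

$5.05

Interior volume = 67.5 − 33.4, so 34.1 cm³.
Infill deposited: 0.25 × 34.1 → 8.525 cm³.
Support = 0.12 × 67.5, so 8.1 cm³.
Total extruded = 33.4 + 8.525 + 8.1, so 50.025 cm³.
Mass = 50.025 × 1.22, so 61.0305 g.
At $82.7/kg: 61.0305/1000 × 82.7 = $5.05.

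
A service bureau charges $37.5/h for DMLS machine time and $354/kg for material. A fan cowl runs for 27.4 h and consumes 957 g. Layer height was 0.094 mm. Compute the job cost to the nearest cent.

Machine cost: 37.5 × 27.4 → $1027.50.
Feedstock cost = 354 × 957/1000 = $338.778.
Total = 1027.50 + 338.778 = 1366.278 ≈ $1366.28.

$1366.28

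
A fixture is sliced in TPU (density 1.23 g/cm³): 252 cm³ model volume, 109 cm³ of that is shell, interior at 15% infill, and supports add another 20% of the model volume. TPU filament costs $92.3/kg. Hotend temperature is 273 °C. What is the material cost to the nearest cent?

Infill region: 252 − 109 → 143 cm³.
Deposited infill = 0.15 × 143 = 21.45 cm³.
Support: 0.20 × 252 → 50.4 cm³.
Deposited volume = 109 + 21.45 + 50.4, so 180.85 cm³.
Mass = 180.85 × 1.23, so 222.4455 g.
At $92.3/kg: 222.4455/1000 × 92.3 = $20.53.

$20.53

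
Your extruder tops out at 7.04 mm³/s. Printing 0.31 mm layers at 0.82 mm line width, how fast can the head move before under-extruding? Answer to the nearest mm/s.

Extrusion cross-section = 0.31 × 0.82, so 0.2542 mm².
Max speed = 7.04 / 0.2542 = 27.69 ≈ 28 mm/s.

28 mm/s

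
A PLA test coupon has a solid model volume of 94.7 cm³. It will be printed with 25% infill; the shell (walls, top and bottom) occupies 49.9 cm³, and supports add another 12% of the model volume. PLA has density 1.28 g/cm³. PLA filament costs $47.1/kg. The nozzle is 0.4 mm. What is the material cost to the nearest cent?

$4.37

Interior volume = 94.7 − 49.9 = 44.8 cm³.
Deposited infill: 0.25 × 44.8 → 11.2 cm³.
Support: 0.12 × 94.7 → 11.364 cm³.
Total printed volume = 49.9 + 11.2 + 11.364 = 72.464 cm³.
Mass: 72.464 × 1.28 → 92.75392 g.
Cost = 92.75392 g / 1000 × $47.1/kg = $4.37.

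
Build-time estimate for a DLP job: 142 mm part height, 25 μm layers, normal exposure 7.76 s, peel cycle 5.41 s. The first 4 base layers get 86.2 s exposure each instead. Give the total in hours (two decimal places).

Layers = ⌈142/0.025⌉ = 5680.
Base layers = 4 × (86.2 + 5.41), so 366.44 s.
Regular layers: 5676 × (7.76 + 5.41) → 74752.92 s.
Total = 366.44 + 74752.92 = 75119.36 s = 20.87 hours.

20.87 hours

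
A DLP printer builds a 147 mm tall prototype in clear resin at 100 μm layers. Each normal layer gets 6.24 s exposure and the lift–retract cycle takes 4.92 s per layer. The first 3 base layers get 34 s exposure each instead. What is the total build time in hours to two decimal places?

Layers = ⌈147/0.1⌉ = 1470.
Burn-in layers = 3 × (34 + 4.92), so 116.76 s.
Remaining layers = 1467 × (6.24 + 4.92), so 16371.72 s.
Sum: 116.76 + 16371.72 = 16488.48 s → 4.58 hours.

4.58 hours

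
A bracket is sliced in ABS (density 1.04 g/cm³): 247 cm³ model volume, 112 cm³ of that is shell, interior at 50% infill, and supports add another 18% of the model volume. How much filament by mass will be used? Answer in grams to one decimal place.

232.9 g

Volume inside the shell: 247 − 112 → 135 cm³.
Deposited infill = 0.50 × 135, so 67.5 cm³.
Support = 0.18 × 247 = 44.46 cm³.
Deposited volume: 112 + 67.5 + 44.46 → 223.96 cm³.
Mass: 223.96 × 1.04 → 232.9184 g.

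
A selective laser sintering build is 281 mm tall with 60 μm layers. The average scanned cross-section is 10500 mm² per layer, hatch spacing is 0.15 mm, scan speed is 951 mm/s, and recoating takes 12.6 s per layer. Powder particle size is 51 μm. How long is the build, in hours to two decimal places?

112.16 hours

Number of layers: 281 / 0.06 → 4684 (rounded up).
Hatch length per layer = 10500 / 0.15 = 70000 mm.
Laser time per layer = 70000 / 951 = 73.6067 s.
Layer cycle = 73.6067 + 12.6 = 86.2067 s.
Total: 4684 × 86.2067 s = 403792.1828 s → 112.16 hours.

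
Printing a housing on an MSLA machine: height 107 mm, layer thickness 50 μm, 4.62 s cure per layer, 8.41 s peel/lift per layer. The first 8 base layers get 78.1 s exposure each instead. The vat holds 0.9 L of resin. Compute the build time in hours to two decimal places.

Number of layers: 107 / 0.05 → 2140 (rounded up).
Base layers = 8 × (78.1 + 8.41), so 692.08 s.
Remaining layers = 2132 × (4.62 + 8.41), so 27779.96 s.
Sum: 692.08 + 27779.96 = 28472.04 s → 7.91 hours.

7.91 hours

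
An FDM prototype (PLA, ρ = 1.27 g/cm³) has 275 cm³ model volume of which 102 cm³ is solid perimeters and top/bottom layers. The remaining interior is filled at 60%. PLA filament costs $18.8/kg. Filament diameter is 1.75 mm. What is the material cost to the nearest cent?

$4.91

Infill region = 275 − 102, so 173 cm³.
Infill volume: 0.60 × 173 → 103.8 cm³.
Total printed volume = 102 + 103.8, so 205.8 cm³.
Mass: 205.8 × 1.27 → 261.366 g.
At $18.8/kg: 261.366/1000 × 18.8 = $4.91.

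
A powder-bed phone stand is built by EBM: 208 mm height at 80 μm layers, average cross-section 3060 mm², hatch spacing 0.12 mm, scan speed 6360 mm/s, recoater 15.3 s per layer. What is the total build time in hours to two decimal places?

Layer count = ceil(208 / 0.08) = 2600.
Per-layer scan distance: 3060 / 0.12 → 25500 mm.
Beam time per layer = 25500 / 6360 = 4.0094 s.
Per-layer time = 4.0094 + 15.3 = 19.3094 s.
Build time = 2600 × 19.3094 = 50204.44 s = 13.95 hours.

13.95 hours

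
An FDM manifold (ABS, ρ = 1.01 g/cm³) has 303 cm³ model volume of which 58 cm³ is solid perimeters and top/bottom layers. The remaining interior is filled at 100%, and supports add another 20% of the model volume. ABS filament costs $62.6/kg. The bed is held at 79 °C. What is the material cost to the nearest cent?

Interior volume = 303 − 58 = 245 cm³.
Deposited infill: 1.00 × 245 → 245 cm³.
Support = 0.20 × 303 = 60.6 cm³.
Deposited volume = 58 + 245 + 60.6 = 363.6 cm³.
Mass = 363.6 × 1.01 = 367.236 g.
Cost = 367.236 g / 1000 × $62.6/kg = $22.99.

$22.99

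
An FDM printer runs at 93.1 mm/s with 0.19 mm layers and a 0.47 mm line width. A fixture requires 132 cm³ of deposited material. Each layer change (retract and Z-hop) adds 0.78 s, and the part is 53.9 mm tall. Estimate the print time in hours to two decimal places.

Bead cross-section = 0.19 × 0.47, so 0.0893 mm².
Path length: 132000 mm³ / 0.0893 mm² → 1478163.5 mm.
Extrusion time: 1478163.5 / 93.1 → 15877.2 s.
Layer count = ceil(53.9 / 0.19) = 284.
Z-hop total: 284 × 0.78 → 221.52 s.
Total = 15877.2 + 221.52 = 16098.72 s = 4.47 hours.

4.47 hours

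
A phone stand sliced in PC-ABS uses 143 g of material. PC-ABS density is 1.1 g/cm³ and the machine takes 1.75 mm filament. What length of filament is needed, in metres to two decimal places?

54.05 m

Volume = 143 g / 1.1 g·cm⁻³ = 130 cm³ = 130000 mm³.
A = π r² = π × 0.875² = 2.4053 mm².
Length = 130000 / 2.4053 = 54047.31 mm = 54.05 m.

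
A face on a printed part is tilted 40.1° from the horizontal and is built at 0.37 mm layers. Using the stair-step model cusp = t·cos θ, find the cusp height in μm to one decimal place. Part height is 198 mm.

283.0 μm

Cusp = layer height × cos(40.1°) = 0.37 × 0.7649 = 0.283013 mm = 283.0 μm.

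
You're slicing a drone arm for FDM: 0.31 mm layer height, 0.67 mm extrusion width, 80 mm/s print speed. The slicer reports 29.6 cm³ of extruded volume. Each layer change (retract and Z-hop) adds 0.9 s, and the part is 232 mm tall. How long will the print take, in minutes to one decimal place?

Extrusion cross-section = 0.31 × 0.67 = 0.2077 mm².
Path length: 29600 mm³ / 0.2077 mm² → 142513.2 mm.
Extrusion time = 142513.2 / 80 = 1781.4 s.
Layers = ⌈232/0.31⌉ = 749.
Non-print overhead = 749 × 0.9, so 674.1 s.
Altogether 1781.4 + 674.1 = 2455.5 s, i.e. 40.9 minutes.

40.9 minutes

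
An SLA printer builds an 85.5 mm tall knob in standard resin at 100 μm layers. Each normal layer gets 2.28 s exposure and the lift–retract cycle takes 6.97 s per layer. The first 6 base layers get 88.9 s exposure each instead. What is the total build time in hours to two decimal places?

Number of layers: 85.5 / 0.1 → 855 (rounded up).
Burn-in layers = 6 × (88.9 + 6.97) = 575.22 s.
Remaining layers = 849 × (2.28 + 6.97) = 7853.25 s.
Total = 575.22 + 7853.25 = 8428.47 s = 2.34 hours.

2.34 hours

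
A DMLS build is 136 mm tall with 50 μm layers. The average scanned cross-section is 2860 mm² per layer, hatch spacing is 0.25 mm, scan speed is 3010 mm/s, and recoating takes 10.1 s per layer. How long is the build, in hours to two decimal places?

10.50 hours

Layer count = ceil(136 / 0.05) = 2720.
Scan path per layer = 2860 / 0.25 = 11440 mm.
Laser time per layer: 11440 / 3010 → 3.8007 s.
Layer cycle = 3.8007 + 10.1, so 13.9007 s.
Total: 2720 × 13.9007 s = 37809.904 s → 10.50 hours.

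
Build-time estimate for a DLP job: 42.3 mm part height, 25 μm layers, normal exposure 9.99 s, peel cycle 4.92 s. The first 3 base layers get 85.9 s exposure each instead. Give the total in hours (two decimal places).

Layers = ⌈42.3/0.025⌉ = 1692.
Burn-in layers = 3 × (85.9 + 4.92), so 272.46 s.
Regular layers: 1689 × (9.99 + 4.92) → 25182.99 s.
Total = 272.46 + 25182.99 = 25455.45 s = 7.07 hours.

7.07 hours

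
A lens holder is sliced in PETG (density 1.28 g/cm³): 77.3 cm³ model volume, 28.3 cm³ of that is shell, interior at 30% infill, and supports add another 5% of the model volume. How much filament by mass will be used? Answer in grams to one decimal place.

60.0 g

Infill region: 77.3 − 28.3 → 49 cm³.
Infill volume: 0.30 × 49 → 14.7 cm³.
Support: 0.05 × 77.3 → 3.865 cm³.
Total extruded = 28.3 + 14.7 + 3.865, so 46.865 cm³.
Mass = 46.865 × 1.28, so 59.9872 g.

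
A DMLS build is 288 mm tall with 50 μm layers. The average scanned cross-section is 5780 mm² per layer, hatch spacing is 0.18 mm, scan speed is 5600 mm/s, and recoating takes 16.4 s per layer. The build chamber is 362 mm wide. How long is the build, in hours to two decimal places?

Number of layers: 288 / 0.05 → 5760 (rounded up).
Scan path per layer = 5780 / 0.18, so 32111.1 mm.
Per-layer scan time = 32111.1 / 5600, so 5.7341 s.
Layer cycle = 5.7341 + 16.4, so 22.1341 s.
5760 layers × 22.1341 s/layer = 127492.416 s, i.e. 35.41 hours.

35.41 hours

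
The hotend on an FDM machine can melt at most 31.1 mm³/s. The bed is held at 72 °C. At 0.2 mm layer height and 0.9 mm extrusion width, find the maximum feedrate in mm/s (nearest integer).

Extrusion cross-section = 0.2 × 0.9 = 0.18 mm².
Max speed = 31.1 / 0.18 = 172.78 ≈ 173 mm/s.

173 mm/s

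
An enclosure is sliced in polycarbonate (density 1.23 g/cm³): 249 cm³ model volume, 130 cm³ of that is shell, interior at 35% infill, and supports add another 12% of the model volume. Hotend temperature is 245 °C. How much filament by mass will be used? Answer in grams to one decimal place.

Interior volume = 249 − 130, so 119 cm³.
Infill volume = 0.35 × 119, so 41.65 cm³.
Support: 0.12 × 249 → 29.88 cm³.
Deposited volume = 130 + 41.65 + 29.88, so 201.53 cm³.
Mass = 201.53 × 1.23, so 247.8819 g.

247.9 g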